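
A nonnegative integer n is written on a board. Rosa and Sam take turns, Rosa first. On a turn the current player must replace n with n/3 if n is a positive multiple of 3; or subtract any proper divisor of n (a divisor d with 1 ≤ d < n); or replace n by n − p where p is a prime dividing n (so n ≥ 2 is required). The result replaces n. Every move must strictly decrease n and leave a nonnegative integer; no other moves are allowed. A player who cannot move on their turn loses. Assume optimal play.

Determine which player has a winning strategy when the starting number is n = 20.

Sam wins.

Build the W/L table. Terminal = L. A non-terminal position is W if it has a move to some L; otherwise it is L.
n=0: no move → L
n=1: no move → L
n=2: →0(L), so W
n=3: →0(L), so W
n=4: →2(W), 3(W) — all W, so L
n=5: →0(L), so W
n=6: →4(L), so W
n=7: →0(L), so W
n=8: →4(L), so W
n=9: →3(W), 6(W), 8(W) — all W, so L
n=10: →9(L), so W
n=11: →0(L), so W
n=12: →4(L), so W
n=13: →0(L), so W
n=14: →7(W), 12(W), 13(W) — all W, so L
n=15: →14(L), so W
n=16: →14(L), so W
n=17: →0(L), so W
n=18: →9(L), so W
n=19: →0(L), so W
n=20: →10(W), 15(W), 16(W), 18(W), 19(W) — all W, so L
Every move from 20 reaches a W position, so the mover loses.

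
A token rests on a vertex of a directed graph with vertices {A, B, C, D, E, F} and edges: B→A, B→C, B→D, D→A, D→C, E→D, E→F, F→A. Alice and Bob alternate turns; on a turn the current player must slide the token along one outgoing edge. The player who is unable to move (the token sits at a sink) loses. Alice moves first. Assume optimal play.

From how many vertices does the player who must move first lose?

Build the W/L table. Terminal = L. A non-terminal position is W if it has a move to some L; otherwise it is L.
Every edge goes from a vertex to one that appears earlier in the order A, C, D, F, B, E, so processing vertices in that order labels each vertex after all of its successors.
A: no outgoing edge → L
C: no outgoing edge → L
D: W (go to C, an L position)
F: W (go to A, an L position)
B: W (go to C, an L position)
E: L (options F(W), D(W) are all W)
The L vertices are A, C, E; that is 3 in all.

3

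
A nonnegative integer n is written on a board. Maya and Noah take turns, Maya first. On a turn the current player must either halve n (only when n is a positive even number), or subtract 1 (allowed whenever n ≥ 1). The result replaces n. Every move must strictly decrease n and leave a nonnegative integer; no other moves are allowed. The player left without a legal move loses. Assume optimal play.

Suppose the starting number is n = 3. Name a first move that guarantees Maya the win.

Positions with no move are L. A position that does have a move is losing for the player to move precisely when every available move leads to a winning position for the opponent. Fill in the labels:
n=0: no move → L
n=1: →0(L), so W
n=2: →1(W) only, which is W, so L
n=3: →2(L), so W
From 3, the L positions reachable in one move are: 2.

Move to 2.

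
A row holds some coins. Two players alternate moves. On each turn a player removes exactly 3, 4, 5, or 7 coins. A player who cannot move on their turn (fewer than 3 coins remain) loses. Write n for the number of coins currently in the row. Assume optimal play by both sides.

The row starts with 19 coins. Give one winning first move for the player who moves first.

Remove 7, leaving 12.

Label each position W (a win for the player to move) or L (a loss). A position with no legal move is L; any other position is W exactly when some move reaches an L, and L when every move reaches a W.
n=0: no move → L
n=1: no move → L
n=2: no move → L
n=3: can move to 0, which is L ⇒ W
n=4: can move to 1, which is L ⇒ W
n=5: can move to 2, which is L ⇒ W
n=6: can move to 2, which is L ⇒ W
n=7: can move to 2, which is L ⇒ W
n=8: can move to 1, which is L ⇒ W
n=9: can move to 2, which is L ⇒ W
n=10: moves to 7(W), 6(W), 5(W), 3(W); every one is W ⇒ L
n=11: moves to 8(W), 7(W), 6(W), 4(W); every one is W ⇒ L
n=12: moves to 9(W), 8(W), 7(W), 5(W); every one is W ⇒ L
n=13: can move to 10, which is L ⇒ W
n=14: can move to 11, which is L ⇒ W
n=15: can move to 12, which is L ⇒ W
n=16: can move to 12, which is L ⇒ W
n=17: can move to 12, which is L ⇒ W
n=18: can move to 11, which is L ⇒ W
n=19: can move to 12, which is L ⇒ W
From 19, the L positions reachable in one move are: 12.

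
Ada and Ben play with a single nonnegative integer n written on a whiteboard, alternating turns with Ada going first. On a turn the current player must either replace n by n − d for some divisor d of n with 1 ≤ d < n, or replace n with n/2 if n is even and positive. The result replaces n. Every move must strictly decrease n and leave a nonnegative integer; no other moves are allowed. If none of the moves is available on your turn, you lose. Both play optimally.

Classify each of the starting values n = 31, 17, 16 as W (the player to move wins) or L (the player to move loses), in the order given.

31: L, 17: L, 16: W

Work bottom-up. With no move the player to move loses. Otherwise the position is W if at least one move leads to an L position for the opponent, and L if every move leads to a W.
n=0: no move → L
n=1: no move → L
n=2: →1(L), so W
n=3: →2(W) only, which is W, so L
n=4: →3(L), so W
n=5: →4(W) only, which is W, so L
n=6: →3(L), so W
n=7: →6(W) only, which is W, so L
n=8: →7(L), so W
n=9: →6(W), 8(W) — all W, so L
n=10: →5(L), so W
n=11: →10(W) only, which is W, so L
n=12: →9(L), so W
n=13: →12(W) only, which is W, so L
n=14: →7(L), so W
n=15: →10(W), 12(W), 14(W) — all W, so L
n=16: →15(L), so W
n=17: →16(W) only, which is W, so L
n=18: →9(L), so W
n=19: →18(W) only, which is W, so L
n=20: →15(L), so W
n=21: →14(W), 18(W), 20(W) — all W, so L
n=22: →11(L), so W
n=23: →22(W) only, which is W, so L
n=24: →21(L), so W
n=25: →20(W), 24(W) — all W, so L
n=26: →13(L), so W
n=27: →18(W), 24(W), 26(W) — all W, so L
n=28: →21(L), so W
n=29: →28(W) only, which is W, so L
n=30: →15(L), so W
n=31: →30(W) only, which is W, so L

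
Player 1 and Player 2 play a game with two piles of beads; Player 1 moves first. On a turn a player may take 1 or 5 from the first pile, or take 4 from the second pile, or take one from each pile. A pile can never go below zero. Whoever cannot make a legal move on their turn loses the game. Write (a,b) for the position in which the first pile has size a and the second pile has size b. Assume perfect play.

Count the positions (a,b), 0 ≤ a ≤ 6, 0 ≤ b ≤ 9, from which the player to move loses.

30

Positions with no move are L. A position that does have a move is losing for the player to move precisely when every available move leads to a winning position for the opponent. Fill in the labels:
Every move lowers a or b (never raises either), so fill the grid row by row in increasing a, and left to right within a row: each cell's successors are then already labelled.
      b=0  b=1  b=2  b=3  b=4  b=5  b=6  b=7  b=8  b=9
a=0:    L    L    L    L    W    W    W    W    L    L
a=1:    W    W    W    W    W    L    L    L    W    W
a=2:    L    L    L    L    W    W    W    W    W    L
a=3:    W    W    W    W    W    L    L    L    L    W
a=4:    L    L    L    L    W    W    W    W    W    W
a=5:    W    W    W    W    W    L    L    L    W    W
a=6:    L    L    L    L    W    W    W    W    W    L
Cells with no legal move (terminal, hence L): (0,0), (0,1), (0,2), (0,3).
The remaining L cells, each justified by listing all of its moves:
(0,8): L (sole option (0,4)(W) is W)
(0,9): L (sole option (0,5)(W) is W)
(1,5): L (options (0,5)(W), (1,1)(W), (0,4)(W) are all W)
(1,6): L (options (0,6)(W), (1,2)(W), (0,5)(W) are all W)
(1,7): L (options (0,7)(W), (1,3)(W), (0,6)(W) are all W)
(2,0): L (sole option (1,0)(W) is W)
(2,1): L (options (1,1)(W), (1,0)(W) are all W)
(2,2): L (options (1,2)(W), (1,1)(W) are all W)
(2,3): L (options (1,3)(W), (1,2)(W) are all W)
(2,9): L (options (1,9)(W), (2,5)(W), (1,8)(W) are all W)
(3,5): L (options (2,5)(W), (3,1)(W), (2,4)(W) are all W)
(3,6): L (options (2,6)(W), (3,2)(W), (2,5)(W) are all W)
(3,7): L (options (2,7)(W), (3,3)(W), (2,6)(W) are all W)
(3,8): L (options (2,8)(W), (3,4)(W), (2,7)(W) are all W)
(4,0): L (sole option (3,0)(W) is W)
(4,1): L (options (3,1)(W), (3,0)(W) are all W)
(4,2): L (options (3,2)(W), (3,1)(W) are all W)
(4,3): L (options (3,3)(W), (3,2)(W) are all W)
(5,5): L (options (4,5)(W), (0,5)(W), (5,1)(W), (4,4)(W) are all W)
(5,6): L (options (4,6)(W), (0,6)(W), (5,2)(W), (4,5)(W) are all W)
(5,7): L (options (4,7)(W), (0,7)(W), (5,3)(W), (4,6)(W) are all W)
(6,0): L (options (5,0)(W), (1,0)(W) are all W)
(6,1): L (options (5,1)(W), (1,1)(W), (5,0)(W) are all W)
(6,2): L (options (5,2)(W), (1,2)(W), (5,1)(W) are all W)
(6,3): L (options (5,3)(W), (1,3)(W), (5,2)(W) are all W)
(6,9): L (options (5,9)(W), (1,9)(W), (6,5)(W), (5,8)(W) are all W)
Every other cell has at least one move into one of the L cells above, so it is W.
L cells per row: a=0: 6, a=1: 3, a=2: 5, a=3: 4, a=4: 4, a=5: 3, a=6: 5; total 30.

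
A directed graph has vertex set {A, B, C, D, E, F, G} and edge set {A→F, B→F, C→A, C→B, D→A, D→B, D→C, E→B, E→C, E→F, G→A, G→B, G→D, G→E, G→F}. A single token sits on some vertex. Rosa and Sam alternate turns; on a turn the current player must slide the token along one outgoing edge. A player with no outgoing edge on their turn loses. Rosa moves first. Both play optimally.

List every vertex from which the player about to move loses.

C, F

Work bottom-up. With no move the player to move loses. Otherwise the position is W if at least one move leads to an L position for the opponent, and L if every move leads to a W.
Every edge goes from a vertex to one that appears earlier in the order F, B, A, C, E, D, G, so processing vertices in that order labels each vertex after all of its successors.
F: no outgoing edge → L
B: →F(L), so W
A: →F(L), so W
C: →A(W), B(W) — all W, so L
E: →C(L), so W
D: →C(L), so W
G: →F(L), so W
Reading off the rows marked L gives the requested list; there are 2 such vertices.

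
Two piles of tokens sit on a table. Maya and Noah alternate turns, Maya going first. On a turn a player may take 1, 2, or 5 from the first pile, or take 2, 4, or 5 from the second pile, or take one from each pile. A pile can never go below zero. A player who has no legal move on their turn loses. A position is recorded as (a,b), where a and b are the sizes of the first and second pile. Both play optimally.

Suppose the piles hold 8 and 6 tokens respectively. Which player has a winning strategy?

Maya wins.

Classify positions by backward induction: terminal positions (no move available) are L. From any other position, the mover wins iff some move reaches an L.
No move ever increases a pile, so every position that can arise here has a ≤ 8 and b ≤ 6; it is enough to label the cells with 0 ≤ a ≤ 8 and 0 ≤ b ≤ 6.
Every move lowers a or b (never raises either), so fill the grid row by row in increasing a, and left to right within a row: each cell's successors are then already labelled.
      b=0  b=1  b=2  b=3  b=4  b=5  b=6
a=0:    L    L    W    W    W    W    W
a=1:    W    W    W    L    L    W    W
a=2:    W    W    L    W    W    W    W
a=3:    L    L    W    W    W    W    W
a=4:    W    W    W    L    L    W    W
a=5:    W    W    L    W    W    W    W
a=6:    L    L    W    W    W    W    W
a=7:    W    W    W    L    L    W    W
a=8:    W    W    L    W    W    W    W
Cells with no legal move (terminal, hence L): (0,0), (0,1).
The remaining L cells, each justified by listing all of its moves:
(1,3): only reaches (0,3)(W), (1,1)(W), (0,2)(W), all W → L
(1,4): only reaches (0,4)(W), (1,2)(W), (1,0)(W), (0,3)(W), all W → L
(2,2): only reaches (1,2)(W), (0,2)(W), (2,0)(W), (1,1)(W), all W → L
(3,0): only reaches (2,0)(W), (1,0)(W), all W → L
(3,1): only reaches (2,1)(W), (1,1)(W), (2,0)(W), all W → L
(4,3): only reaches (3,3)(W), (2,3)(W), (4,1)(W), (3,2)(W), all W → L
(4,4): only reaches (3,4)(W), (2,4)(W), (4,2)(W), (4,0)(W), (3,3)(W), all W → L
(5,2): only reaches (4,2)(W), (3,2)(W), (0,2)(W), (5,0)(W), (4,1)(W), all W → L
(6,0): only reaches (5,0)(W), (4,0)(W), (1,0)(W), all W → L
(6,1): only reaches (5,1)(W), (4,1)(W), (1,1)(W), (5,0)(W), all W → L
(7,3): only reaches (6,3)(W), (5,3)(W), (2,3)(W), (7,1)(W), (6,2)(W), all W → L
(7,4): only reaches (6,4)(W), (5,4)(W), (2,4)(W), (7,2)(W), (7,0)(W), (6,3)(W), all W → L
(8,2): only reaches (7,2)(W), (6,2)(W), (3,2)(W), (8,0)(W), (7,1)(W), all W → L
Every other cell has at least one move into one of the L cells above, so it is W.
From (8,6) Maya can move to (8,2), reaching an L position.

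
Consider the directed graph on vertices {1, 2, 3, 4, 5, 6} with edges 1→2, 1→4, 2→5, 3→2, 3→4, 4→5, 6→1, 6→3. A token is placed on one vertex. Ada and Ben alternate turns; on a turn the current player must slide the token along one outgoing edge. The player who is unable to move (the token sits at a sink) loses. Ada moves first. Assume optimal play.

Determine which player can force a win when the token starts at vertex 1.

Work bottom-up. With no move the player to move loses. Otherwise the position is W if at least one move leads to an L position for the opponent, and L if every move leads to a W.
Every edge goes from a vertex to one that appears earlier in the order 5, 4, 2, 1, 3, 6, so processing vertices in that order labels each vertex after all of its successors.
5: no outgoing edge → L
4: can move to 5, which is L ⇒ W
2: can move to 5, which is L ⇒ W
1: moves to 2(W), 4(W); every one is W ⇒ L
3: moves to 2(W), 4(W); every one is W ⇒ L
6: can move to 3, which is L ⇒ W
The starting position 1 is L: whatever Ada does, the opponent receives a W position.

Ben wins.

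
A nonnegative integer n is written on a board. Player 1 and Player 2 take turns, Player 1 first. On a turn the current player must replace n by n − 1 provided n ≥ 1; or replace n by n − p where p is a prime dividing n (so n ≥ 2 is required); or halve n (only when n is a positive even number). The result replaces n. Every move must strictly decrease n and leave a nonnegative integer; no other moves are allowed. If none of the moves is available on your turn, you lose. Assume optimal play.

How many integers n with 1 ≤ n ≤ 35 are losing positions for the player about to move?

7

Compute win/loss labels from the base case upward. A position with no move is L. Any other position is W if it can reach an L in one move, else L.
n=0: no move → L
n=1: reaches L-position 0 → W
n=2: reaches L-position 0 → W
n=3: reaches L-position 0 → W
n=4: only reaches 2(W), 3(W), all W → L
n=5: reaches L-position 0 → W
n=6: reaches L-position 4 → W
n=7: reaches L-position 0 → W
n=8: reaches L-position 4 → W
n=9: only reaches 6(W), 8(W), all W → L
n=10: reaches L-position 9 → W
n=11: reaches L-position 0 → W
n=12: reaches L-position 9 → W
n=13: reaches L-position 0 → W
n=14: only reaches 7(W), 12(W), 13(W), all W → L
n=15: reaches L-position 14 → W
n=16: reaches L-position 14 → W
n=17: reaches L-position 0 → W
n=18: reaches L-position 9 → W
n=19: reaches L-position 0 → W
n=20: only reaches 10(W), 15(W), 18(W), 19(W), all W → L
n=21: reaches L-position 14 → W
n=22: reaches L-position 20 → W
n=23: reaches L-position 0 → W
n=24: only reaches 12(W), 21(W), 22(W), 23(W), all W → L
n=25: reaches L-position 20 → W
n=26: reaches L-position 24 → W
n=27: reaches L-position 24 → W
n=28: reaches L-position 14 → W
n=29: reaches L-position 0 → W
n=30: only reaches 15(W), 25(W), 27(W), 28(W), 29(W), all W → L
n=31: reaches L-position 0 → W
n=32: reaches L-position 30 → W
n=33: reaches L-position 30 → W
n=34: only reaches 17(W), 32(W), 33(W), all W → L
n=35: reaches L-position 30 → W
L entries with 1 ≤ n ≤ 35 (n=0 is outside the asked range and is not counted): n = 4, 9, 14, 20, 24, 30, 34; that makes 7.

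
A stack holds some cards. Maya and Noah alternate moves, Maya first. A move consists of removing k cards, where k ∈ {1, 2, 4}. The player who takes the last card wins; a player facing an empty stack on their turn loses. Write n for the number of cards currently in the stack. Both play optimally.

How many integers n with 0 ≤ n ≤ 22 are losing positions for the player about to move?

Classify positions by backward induction: terminal positions (no move available) are L. From any other position, the mover wins iff some move reaches an L.
n=0: no move → L
n=1: →0(L), so W
n=2: →0(L), so W
n=3: →2(W), 1(W) — all W, so L
n=4: →3(L), so W
n=5: →3(L), so W
n=6: →5(W), 4(W), 2(W) — all W, so L
n=7: →6(L), so W
n=8: →6(L), so W
n=9: →8(W), 7(W), 5(W) — all W, so L
n=10: →9(L), so W
n=11: →9(L), so W
n=12: →11(W), 10(W), 8(W) — all W, so L
n=13: →12(L), so W
n=14: →12(L), so W
n=15: →14(W), 13(W), 11(W) — all W, so L
n=16: →15(L), so W
n=17: →15(L), so W
n=18: →17(W), 16(W), 14(W) — all W, so L
n=19: →18(L), so W
n=20: →18(L), so W
n=21: →20(W), 19(W), 17(W) — all W, so L
n=22: →21(L), so W
L entries with 0 ≤ n ≤ 22: n = 0, 3, 6, 9, 12, 15, 18, 21; that makes 8.

8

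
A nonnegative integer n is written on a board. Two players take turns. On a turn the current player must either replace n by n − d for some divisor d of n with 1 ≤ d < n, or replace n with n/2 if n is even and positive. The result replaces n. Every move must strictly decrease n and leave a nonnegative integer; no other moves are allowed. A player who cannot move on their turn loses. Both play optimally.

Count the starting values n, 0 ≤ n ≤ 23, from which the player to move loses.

13

Positions with no move are L. A position that does have a move is losing for the player to move precisely when every available move leads to a winning position for the opponent. Fill in the labels:
n=0: no move → L
n=1: no move → L
n=2: →1(L), so W
n=3: →2(W) only, which is W, so L
n=4: →3(L), so W
n=5: →4(W) only, which is W, so L
n=6: →3(L), so W
n=7: →6(W) only, which is W, so L
n=8: →7(L), so W
n=9: →6(W), 8(W) — all W, so L
n=10: →5(L), so W
n=11: →10(W) only, which is W, so L
n=12: →9(L), so W
n=13: →12(W) only, which is W, so L
n=14: →7(L), so W
n=15: →10(W), 12(W), 14(W) — all W, so L
n=16: →15(L), so W
n=17: →16(W) only, which is W, so L
n=18: →9(L), so W
n=19: →18(W) only, which is W, so L
n=20: →15(L), so W
n=21: →14(W), 18(W), 20(W) — all W, so L
n=22: →11(L), so W
n=23: →22(W) only, which is W, so L
L entries with 0 ≤ n ≤ 23: n = 0, 1, 3, 5, 7, 9, 11, 13, 15, 17, 19, 21, 23; that makes 13.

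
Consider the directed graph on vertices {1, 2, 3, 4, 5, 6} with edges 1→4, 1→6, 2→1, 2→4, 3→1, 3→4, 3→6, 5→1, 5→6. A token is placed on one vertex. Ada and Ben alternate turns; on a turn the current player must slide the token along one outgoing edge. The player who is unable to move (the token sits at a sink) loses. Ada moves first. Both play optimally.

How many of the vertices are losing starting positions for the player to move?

2

Positions with no move are L. A position that does have a move is losing for the player to move precisely when every available move leads to a winning position for the opponent. Fill in the labels:
Every edge goes from a vertex to one that appears earlier in the order 4, 6, 1, 3, 5, 2, so processing vertices in that order labels each vertex after all of its successors.
4: no outgoing edge → L
6: no outgoing edge → L
1: →6(L), so W
3: →6(L), so W
5: →6(L), so W
2: →4(L), so W
The L vertices are 4, 6; that is 2 in all.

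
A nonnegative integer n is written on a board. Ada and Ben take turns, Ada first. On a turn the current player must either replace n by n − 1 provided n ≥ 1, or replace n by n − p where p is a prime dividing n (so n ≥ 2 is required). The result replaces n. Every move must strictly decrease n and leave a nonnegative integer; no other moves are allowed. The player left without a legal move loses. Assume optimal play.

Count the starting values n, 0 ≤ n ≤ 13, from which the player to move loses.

Classify positions by backward induction: terminal positions (no move available) are L. From any other position, the mover wins iff some move reaches an L.
n=0: no move → L
n=1: reaches L-position 0 → W
n=2: reaches L-position 0 → W
n=3: reaches L-position 0 → W
n=4: only reaches 2(W), 3(W), all W → L
n=5: reaches L-position 0 → W
n=6: reaches L-position 4 → W
n=7: reaches L-position 0 → W
n=8: only reaches 6(W), 7(W), all W → L
n=9: reaches L-position 8 → W
n=10: reaches L-position 8 → W
n=11: reaches L-position 0 → W
n=12: only reaches 9(W), 10(W), 11(W), all W → L
n=13: reaches L-position 0 → W
L entries with 0 ≤ n ≤ 13: n = 0, 4, 8, 12; that makes 4.

4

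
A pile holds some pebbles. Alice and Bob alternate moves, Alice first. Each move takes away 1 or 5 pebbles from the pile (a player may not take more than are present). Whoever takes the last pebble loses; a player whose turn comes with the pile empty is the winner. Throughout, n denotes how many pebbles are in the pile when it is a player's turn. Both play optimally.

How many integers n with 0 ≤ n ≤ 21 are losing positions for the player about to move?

11

Classify positions by backward induction: terminal positions (no move available) are W. From any other position, the mover wins iff some move reaches an L.
n=0: no move; the opponent has just taken the last pebble and therefore loses → W
n=1: →0(W) only, which is W, so L
n=2: →1(L), so W
n=3: →2(W) only, which is W, so L
n=4: →3(L), so W
n=5: →4(W), 0(W) — all W, so L
n=6: →5(L), so W
n=7: →6(W), 2(W) — all W, so L
n=8: →7(L), so W
n=9: →8(W), 4(W) — all W, so L
n=10: →9(L), so W
n=11: →10(W), 6(W) — all W, so L
n=12: →11(L), so W
n=13: →12(W), 8(W) — all W, so L
n=14: →13(L), so W
n=15: →14(W), 10(W) — all W, so L
n=16: →15(L), so W
n=17: →16(W), 12(W) — all W, so L
n=18: →17(L), so W
n=19: →18(W), 14(W) — all W, so L
n=20: →19(L), so W
n=21: →20(W), 16(W) — all W, so L
L entries with 0 ≤ n ≤ 21: n = 1, 3, 5, 7, 9, 11, 13, 15, 17, 19, 21; that makes 11.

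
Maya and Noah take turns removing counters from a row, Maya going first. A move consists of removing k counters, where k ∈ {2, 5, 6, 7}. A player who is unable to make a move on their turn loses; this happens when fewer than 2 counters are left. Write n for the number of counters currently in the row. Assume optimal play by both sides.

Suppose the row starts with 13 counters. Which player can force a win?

Compute win/loss labels from the base case upward. A position with no move is L. Any other position is W if it can reach an L in one move, else L.
n=0: no move → L
n=1: no move → L
n=2: →0(L), so W
n=3: →1(L), so W
n=4: →2(W) only, which is W, so L
n=5: →0(L), so W
n=6: →4(L), so W
n=7: →1(L), so W
n=8: →1(L), so W
n=9: →4(L), so W
n=10: →4(L), so W
n=11: →4(L), so W
n=12: →10(W), 7(W), 6(W), 5(W) — all W, so L
n=13: →11(W), 8(W), 7(W), 6(W) — all W, so L
Every move from 13 reaches a W position, so the mover loses.

Noah wins.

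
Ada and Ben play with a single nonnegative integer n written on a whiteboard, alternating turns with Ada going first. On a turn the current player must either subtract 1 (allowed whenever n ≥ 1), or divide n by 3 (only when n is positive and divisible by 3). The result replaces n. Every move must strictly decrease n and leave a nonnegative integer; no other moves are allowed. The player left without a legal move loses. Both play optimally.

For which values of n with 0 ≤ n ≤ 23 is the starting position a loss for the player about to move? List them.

Build the W/L table. Terminal = L. A non-terminal position is W if it has a move to some L; otherwise it is L.
n=0: no move → L
n=1: →0(L), so W
n=2: →1(W) only, which is W, so L
n=3: →2(L), so W
n=4: →3(W) only, which is W, so L
n=5: →4(L), so W
n=6: →2(L), so W
n=7: →6(W) only, which is W, so L
n=8: →7(L), so W
n=9: →3(W), 8(W) — all W, so L
n=10: →9(L), so W
n=11: →10(W) only, which is W, so L
n=12: →4(L), so W
n=13: →12(W) only, which is W, so L
n=14: →13(L), so W
n=15: →5(W), 14(W) — all W, so L
n=16: →15(L), so W
n=17: →16(W) only, which is W, so L
n=18: →17(L), so W
n=19: →18(W) only, which is W, so L
n=20: →19(L), so W
n=21: →7(L), so W
n=22: →21(W) only, which is W, so L
n=23: →22(L), so W
The losing starting values of n are exactly the entries labelled L in this table (11 of them).

0, 2, 4, 7, 9, 11, 13, 15, 17, 19, 22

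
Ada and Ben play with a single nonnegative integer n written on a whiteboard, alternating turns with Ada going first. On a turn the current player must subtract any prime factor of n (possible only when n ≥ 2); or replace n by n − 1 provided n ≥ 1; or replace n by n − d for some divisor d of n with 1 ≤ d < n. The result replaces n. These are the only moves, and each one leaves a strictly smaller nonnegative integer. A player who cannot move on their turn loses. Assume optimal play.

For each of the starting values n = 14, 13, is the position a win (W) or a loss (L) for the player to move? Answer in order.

Use the standard recursion: the mover loses at a terminal position; elsewhere, the mover wins exactly when some move hands the opponent an L position.
n=0: no move → L
n=1: →0(L), so W
n=2: →0(L), so W
n=3: →0(L), so W
n=4: →2(W), 3(W) — all W, so L
n=5: →0(L), so W
n=6: →4(L), so W
n=7: →0(L), so W
n=8: →4(L), so W
n=9: →6(W), 8(W) — all W, so L
n=10: →9(L), so W
n=11: →0(L), so W
n=12: →9(L), so W
n=13: →0(L), so W
n=14: →7(W), 12(W), 13(W) — all W, so L

14: L, 13: W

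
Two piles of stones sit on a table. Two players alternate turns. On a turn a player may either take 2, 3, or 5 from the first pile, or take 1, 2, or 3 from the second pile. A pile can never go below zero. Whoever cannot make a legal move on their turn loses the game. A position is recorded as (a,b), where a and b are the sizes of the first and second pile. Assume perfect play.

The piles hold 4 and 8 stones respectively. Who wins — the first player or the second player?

The first player wins.

Positions with no move are L. A position that does have a move is losing for the player to move precisely when every available move leads to a winning position for the opponent. Fill in the labels:
No move ever increases a pile, so every position that can arise here has a ≤ 4 and b ≤ 8; it is enough to label the cells with 0 ≤ a ≤ 4 and 0 ≤ b ≤ 8.
Every move lowers a or b (never raises either), so fill the grid row by row in increasing a, and left to right within a row: each cell's successors are then already labelled.
      b=0  b=1  b=2  b=3  b=4  b=5  b=6  b=7  b=8
a=0:    L    W    W    W    L    W    W    W    L
a=1:    L    W    W    W    L    W    W    W    L
a=2:    W    L    W    W    W    L    W    W    W
a=3:    W    L    W    W    W    L    W    W    W
a=4:    W    W    L    W    W    W    L    W    W
Cells with no legal move (terminal, hence L): (0,0), (1,0).
The remaining L cells, each justified by listing all of its moves:
(0,4): →(0,3)(W), (0,2)(W), (0,1)(W) — all W, so L
(0,8): →(0,7)(W), (0,6)(W), (0,5)(W) — all W, so L
(1,4): →(1,3)(W), (1,2)(W), (1,1)(W) — all W, so L
(1,8): →(1,7)(W), (1,6)(W), (1,5)(W) — all W, so L
(2,1): →(0,1)(W), (2,0)(W) — all W, so L
(2,5): →(0,5)(W), (2,4)(W), (2,3)(W), (2,2)(W) — all W, so L
(3,1): →(1,1)(W), (0,1)(W), (3,0)(W) — all W, so L
(3,5): →(1,5)(W), (0,5)(W), (3,4)(W), (3,3)(W), (3,2)(W) — all W, so L
(4,2): →(2,2)(W), (1,2)(W), (4,1)(W), (4,0)(W) — all W, so L
(4,6): →(2,6)(W), (1,6)(W), (4,5)(W), (4,4)(W), (4,3)(W) — all W, so L
Every other cell has at least one move into one of the L cells above, so it is W.
The starting position (4,8) is W: the player to move should move to (1,8), handing over an L position.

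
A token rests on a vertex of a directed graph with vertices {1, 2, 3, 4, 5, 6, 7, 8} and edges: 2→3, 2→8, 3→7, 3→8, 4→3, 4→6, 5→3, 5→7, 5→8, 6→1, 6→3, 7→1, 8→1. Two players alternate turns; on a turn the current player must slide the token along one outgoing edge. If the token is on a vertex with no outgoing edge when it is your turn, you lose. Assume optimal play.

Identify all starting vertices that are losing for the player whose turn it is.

Classify positions by backward induction: terminal positions (no move available) are L. From any other position, the mover wins iff some move reaches an L.
Every edge goes from a vertex to one that appears earlier in the order 1, 8, 7, 3, 6, 2, 4, 5, so processing vertices in that order labels each vertex after all of its successors.
1: no outgoing edge → L
8: W (go to 1, an L position)
7: W (go to 1, an L position)
3: L (options 7(W), 8(W) are all W)
6: W (go to 3, an L position)
2: W (go to 3, an L position)
4: W (go to 3, an L position)
5: W (go to 3, an L position)
The losing starting vertices are exactly the entries labelled L in this table (2 of them).

1, 3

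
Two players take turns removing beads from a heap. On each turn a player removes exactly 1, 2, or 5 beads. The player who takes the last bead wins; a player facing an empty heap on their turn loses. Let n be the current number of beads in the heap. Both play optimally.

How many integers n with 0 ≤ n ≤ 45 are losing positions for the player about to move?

16

Work bottom-up. With no move the player to move loses. Otherwise the position is W if at least one move leads to an L position for the opponent, and L if every move leads to a W.
n=0: no move → L
n=1: reaches L-position 0 → W
n=2: reaches L-position 0 → W
n=3: only reaches 2(W), 1(W), all W → L
n=4: reaches L-position 3 → W
n=5: reaches L-position 3 → W
n=6: only reaches 5(W), 4(W), 1(W), all W → L
n=7: reaches L-position 6 → W
n=8: reaches L-position 6 → W
n=9: only reaches 8(W), 7(W), 4(W), all W → L
n=10: reaches L-position 9 → W
n=11: reaches L-position 9 → W
n=12: only reaches 11(W), 10(W), 7(W), all W → L
n=13: reaches L-position 12 → W
n=14: reaches L-position 12 → W
n=15: only reaches 14(W), 13(W), 10(W), all W → L
n=16: reaches L-position 15 → W
n=17: reaches L-position 15 → W
n=18: only reaches 17(W), 16(W), 13(W), all W → L
n=19: reaches L-position 18 → W
n=20: reaches L-position 18 → W
n=21: only reaches 20(W), 19(W), 16(W), all W → L
n=22: reaches L-position 21 → W
n=23: reaches L-position 21 → W
n=24: only reaches 23(W), 22(W), 19(W), all W → L
n=25: reaches L-position 24 → W
n=26: reaches L-position 24 → W
n=27: only reaches 26(W), 25(W), 22(W), all W → L
n=28: reaches L-position 27 → W
n=29: reaches L-position 27 → W
n=30: only reaches 29(W), 28(W), 25(W), all W → L
n=31: reaches L-position 30 → W
n=32: reaches L-position 30 → W
n=33: only reaches 32(W), 31(W), 28(W), all W → L
n=34: reaches L-position 33 → W
n=35: reaches L-position 33 → W
n=36: only reaches 35(W), 34(W), 31(W), all W → L
n=37: reaches L-position 36 → W
n=38: reaches L-position 36 → W
n=39: only reaches 38(W), 37(W), 34(W), all W → L
n=40: reaches L-position 39 → W
n=41: reaches L-position 39 → W
n=42: only reaches 41(W), 40(W), 37(W), all W → L
n=43: reaches L-position 42 → W
n=44: reaches L-position 42 → W
n=45: only reaches 44(W), 43(W), 40(W), all W → L
L entries with 0 ≤ n ≤ 45: n = 0, 3, 6, 9, 12, 15, 18, 21, 24, 27, 30, 33, 36, 39, 42, 45; that makes 16.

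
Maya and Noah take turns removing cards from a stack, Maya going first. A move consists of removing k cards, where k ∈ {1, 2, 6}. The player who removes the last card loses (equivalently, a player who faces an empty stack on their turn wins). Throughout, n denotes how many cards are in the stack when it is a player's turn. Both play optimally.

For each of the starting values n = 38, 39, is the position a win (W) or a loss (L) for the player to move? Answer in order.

Label each position W (a win for the player to move) or L (a loss). A position with no legal move is W; any other position is W exactly when some move reaches an L, and L when every move reaches a W.
n=0: no move; the opponent has just taken the last card and therefore loses → W
n=1: →0(W) only, which is W, so L
n=2: →1(L), so W
n=3: →1(L), so W
n=4: →3(W), 2(W) — all W, so L
n=5: →4(L), so W
n=6: →4(L), so W
n=7: →1(L), so W
n=8: →7(W), 6(W), 2(W) — all W, so L
n=9: →8(L), so W
n=10: →8(L), so W
n=11: →10(W), 9(W), 5(W) — all W, so L
n=12: →11(L), so W
n=13: →11(L), so W
n=14: →8(L), so W
n=15: →14(W), 13(W), 9(W) — all W, so L
n=16: →15(L), so W
n=17: →15(L), so W
n=18: →17(W), 16(W), 12(W) — all W, so L
n=19: →18(L), so W
n=20: →18(L), so W
n=21: →15(L), so W
n=22: →21(W), 20(W), 16(W) — all W, so L
n=23: →22(L), so W
n=24: →22(L), so W
n=25: →24(W), 23(W), 19(W) — all W, so L
n=26: →25(L), so W
n=27: →25(L), so W
n=28: →22(L), so W
n=29: →28(W), 27(W), 23(W) — all W, so L
n=30: →29(L), so W
n=31: →29(L), so W
n=32: →31(W), 30(W), 26(W) — all W, so L
n=33: →32(L), so W
n=34: →32(L), so W
n=35: →29(L), so W
n=36: →35(W), 34(W), 30(W) — all W, so L
n=37: →36(L), so W
n=38: →36(L), so W
n=39: →38(W), 37(W), 33(W) — all W, so L

38: W, 39: L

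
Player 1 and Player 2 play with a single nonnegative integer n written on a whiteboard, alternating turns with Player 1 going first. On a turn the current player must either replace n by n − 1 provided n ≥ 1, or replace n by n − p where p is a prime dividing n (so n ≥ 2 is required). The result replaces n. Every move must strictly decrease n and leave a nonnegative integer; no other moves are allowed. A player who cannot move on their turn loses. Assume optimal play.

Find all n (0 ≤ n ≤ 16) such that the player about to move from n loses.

0, 4, 8, 12, 16

Positions with no move are L. A position that does have a move is losing for the player to move precisely when every available move leads to a winning position for the opponent. Fill in the labels:
n=0: no move → L
n=1: →0(L), so W
n=2: →0(L), so W
n=3: →0(L), so W
n=4: →2(W), 3(W) — all W, so L
n=5: →0(L), so W
n=6: →4(L), so W
n=7: →0(L), so W
n=8: →6(W), 7(W) — all W, so L
n=9: →8(L), so W
n=10: →8(L), so W
n=11: →0(L), so W
n=12: →9(W), 10(W), 11(W) — all W, so L
n=13: →0(L), so W
n=14: →12(L), so W
n=15: →12(L), so W
n=16: →14(W), 15(W) — all W, so L
The losing starting values of n are exactly the entries labelled L in this table (5 of them).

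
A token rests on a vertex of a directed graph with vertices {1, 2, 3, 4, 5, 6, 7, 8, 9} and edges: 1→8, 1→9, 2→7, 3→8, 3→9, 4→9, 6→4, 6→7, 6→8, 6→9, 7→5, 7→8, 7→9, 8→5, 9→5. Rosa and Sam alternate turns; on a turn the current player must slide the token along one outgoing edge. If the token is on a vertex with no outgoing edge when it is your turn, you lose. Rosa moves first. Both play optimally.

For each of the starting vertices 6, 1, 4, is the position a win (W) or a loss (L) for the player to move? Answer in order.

Label each position W (a win for the player to move) or L (a loss). A position with no legal move is L; any other position is W exactly when some move reaches an L, and L when every move reaches a W.
Every edge goes from a vertex to one that appears earlier in the order 5, 8, 9, 7, 1, 4, 3, 6, 2, so processing vertices in that order labels each vertex after all of its successors.
5: no outgoing edge → L
8: can move to 5, which is L ⇒ W
9: can move to 5, which is L ⇒ W
7: can move to 5, which is L ⇒ W
1: moves to 9(W), 8(W); every one is W ⇒ L
4: the only move is to 9(W), a W ⇒ L
3: moves to 9(W), 8(W); every one is W ⇒ L
6: can move to 4, which is L ⇒ W
2: the only move is to 7(W), a W ⇒ L

6: W, 1: L, 4: L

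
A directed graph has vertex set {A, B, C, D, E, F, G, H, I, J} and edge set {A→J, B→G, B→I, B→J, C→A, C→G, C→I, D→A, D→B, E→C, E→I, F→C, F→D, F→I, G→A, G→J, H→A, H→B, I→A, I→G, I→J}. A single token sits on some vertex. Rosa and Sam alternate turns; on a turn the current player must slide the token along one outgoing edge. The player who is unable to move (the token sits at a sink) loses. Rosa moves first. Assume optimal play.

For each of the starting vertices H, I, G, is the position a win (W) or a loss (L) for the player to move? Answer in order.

H: L, I: W, G: W

Work bottom-up. With no move the player to move loses. Otherwise the position is W if at least one move leads to an L position for the opponent, and L if every move leads to a W.
Every edge goes from a vertex to one that appears earlier in the order J, A, G, I, B, C, D, H, E, F, so processing vertices in that order labels each vertex after all of its successors.
J: no outgoing edge → L
A: →J(L), so W
G: →J(L), so W
I: →J(L), so W
B: →J(L), so W
C: →I(W), G(W), A(W) — all W, so L
D: →B(W), A(W) — all W, so L
H: →B(W), A(W) — all W, so L
E: →C(L), so W
F: →D(L), so W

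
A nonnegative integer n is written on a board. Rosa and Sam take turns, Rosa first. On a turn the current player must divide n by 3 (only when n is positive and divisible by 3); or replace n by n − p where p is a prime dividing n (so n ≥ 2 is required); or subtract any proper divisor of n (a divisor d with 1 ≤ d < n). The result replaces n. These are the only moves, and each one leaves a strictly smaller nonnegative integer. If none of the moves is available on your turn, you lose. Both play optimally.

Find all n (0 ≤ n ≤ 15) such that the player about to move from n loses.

Positions with no move are L. A position that does have a move is losing for the player to move precisely when every available move leads to a winning position for the opponent. Fill in the labels:
n=0: no move → L
n=1: no move → L
n=2: can move to 0, which is L ⇒ W
n=3: can move to 0, which is L ⇒ W
n=4: moves to 2(W), 3(W); every one is W ⇒ L
n=5: can move to 0, which is L ⇒ W
n=6: can move to 4, which is L ⇒ W
n=7: can move to 0, which is L ⇒ W
n=8: can move to 4, which is L ⇒ W
n=9: moves to 3(W), 6(W), 8(W); every one is W ⇒ L
n=10: can move to 9, which is L ⇒ W
n=11: can move to 0, which is L ⇒ W
n=12: can move to 4, which is L ⇒ W
n=13: can move to 0, which is L ⇒ W
n=14: moves to 7(W), 12(W), 13(W); every one is W ⇒ L
n=15: can move to 14, which is L ⇒ W
Reading off the rows marked L gives the requested list; there are 5 such values of n.

0, 1, 4, 9, 14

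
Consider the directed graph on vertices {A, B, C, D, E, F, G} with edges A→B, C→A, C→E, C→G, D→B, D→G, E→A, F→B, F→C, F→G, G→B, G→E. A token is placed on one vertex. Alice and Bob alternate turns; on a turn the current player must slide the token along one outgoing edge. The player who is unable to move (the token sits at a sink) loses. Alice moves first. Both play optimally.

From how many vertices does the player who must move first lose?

Classify positions by backward induction: terminal positions (no move available) are L. From any other position, the mover wins iff some move reaches an L.
Every edge goes from a vertex to one that appears earlier in the order B, A, E, G, C, F, D, so processing vertices in that order labels each vertex after all of its successors.
B: no outgoing edge → L
A: W (go to B, an L position)
E: L (sole option A(W) is W)
G: W (go to E, an L position)
C: W (go to E, an L position)
F: W (go to B, an L position)
D: W (go to B, an L position)
The L vertices are B, E; that is 2 in all.

2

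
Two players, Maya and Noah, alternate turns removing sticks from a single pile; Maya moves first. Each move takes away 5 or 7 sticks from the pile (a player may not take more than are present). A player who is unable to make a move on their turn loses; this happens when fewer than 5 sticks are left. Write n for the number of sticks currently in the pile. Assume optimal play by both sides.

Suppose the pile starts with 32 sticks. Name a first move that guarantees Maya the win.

Remove 5, leaving 27.

Work bottom-up. With no move the player to move loses. Otherwise the position is W if at least one move leads to an L position for the opponent, and L if every move leads to a W.
n=0: no move → L
n=1: no move → L
n=2: no move → L
n=3: no move → L
n=4: no move → L
n=5: W (go to 0, an L position)
n=6: W (go to 1, an L position)
n=7: W (go to 2, an L position)
n=8: W (go to 3, an L position)
n=9: W (go to 4, an L position)
n=10: W (go to 3, an L position)
n=11: W (go to 4, an L position)
n=12: L (options 7(W), 5(W) are all W)
n=13: L (options 8(W), 6(W) are all W)
n=14: L (options 9(W), 7(W) are all W)
n=15: L (options 10(W), 8(W) are all W)
n=16: L (options 11(W), 9(W) are all W)
n=17: W (go to 12, an L position)
n=18: W (go to 13, an L position)
n=19: W (go to 14, an L position)
n=20: W (go to 15, an L position)
n=21: W (go to 16, an L position)
n=22: W (go to 15, an L position)
n=23: W (go to 16, an L position)
n=24: L (options 19(W), 17(W) are all W)
n=25: L (options 20(W), 18(W) are all W)
n=26: L (options 21(W), 19(W) are all W)
n=27: L (options 22(W), 20(W) are all W)
n=28: L (options 23(W), 21(W) are all W)
n=29: W (go to 24, an L position)
n=30: W (go to 25, an L position)
n=31: W (go to 26, an L position)
n=32: W (go to 27, an L position)
From 32, the L positions reachable in one move are: 27, 25. Any move reaching one of these is winning.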